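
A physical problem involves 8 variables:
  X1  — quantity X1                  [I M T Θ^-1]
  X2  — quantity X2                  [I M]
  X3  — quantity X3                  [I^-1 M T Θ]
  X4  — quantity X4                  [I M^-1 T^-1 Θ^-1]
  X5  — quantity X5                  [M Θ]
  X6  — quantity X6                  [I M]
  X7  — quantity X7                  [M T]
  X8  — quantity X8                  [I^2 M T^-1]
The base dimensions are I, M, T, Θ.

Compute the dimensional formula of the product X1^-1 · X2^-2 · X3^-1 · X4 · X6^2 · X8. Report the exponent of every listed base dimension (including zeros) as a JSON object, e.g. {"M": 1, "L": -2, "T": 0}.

{"I": 3, "M": -2, "T": -4, "Θ": -1}

Write exponents as rows I,M,T,Θ / cols X1,X2,X3,X4,X5,X6,X7,X8:
  I: [ 1  1 -1  1  0  1  0  2]
  M: [ 1  1  1 -1  1  1  1  1]
  T: [ 1  0  1 -1  0  0  1 -1]
  Θ: [-1  0  1 -1  1  0  0  0]
  [I]: (-1)·1+(-2)·1+(-1)·-1+(1)·1+(2)·1+(1)·2 = 3
  [M]: (-1)·1+(-2)·1+(-1)·1+(1)·-1+(2)·1+(1)·1 = -2
  [T]: (-1)·1+(-2)·0+(-1)·1+(1)·-1+(2)·0+(1)·-1 = -4
  [Θ]: (-1)·-1+(-2)·0+(-1)·1+(1)·-1+(2)·0+(1)·0 = -1
⇒ I^3 M^-2 T^-4 Θ^-1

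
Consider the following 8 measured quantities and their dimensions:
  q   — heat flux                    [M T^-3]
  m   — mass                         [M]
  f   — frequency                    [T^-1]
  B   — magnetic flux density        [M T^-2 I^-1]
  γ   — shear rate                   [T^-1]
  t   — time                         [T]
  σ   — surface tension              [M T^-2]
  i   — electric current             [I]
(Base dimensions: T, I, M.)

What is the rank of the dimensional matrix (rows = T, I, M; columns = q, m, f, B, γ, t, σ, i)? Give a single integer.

3

Write exponents as rows T,I,M / cols q,m,f,B,γ,t,σ,i:
  T: [-3  0 -1 -2 -1  1 -2  0]
  I: [ 0  0  0 -1  0  0  0  1]
  M: [ 1  1  0  1  0  0  1  0]
RREF → pivots at {q,m,B} ⇒ r = 3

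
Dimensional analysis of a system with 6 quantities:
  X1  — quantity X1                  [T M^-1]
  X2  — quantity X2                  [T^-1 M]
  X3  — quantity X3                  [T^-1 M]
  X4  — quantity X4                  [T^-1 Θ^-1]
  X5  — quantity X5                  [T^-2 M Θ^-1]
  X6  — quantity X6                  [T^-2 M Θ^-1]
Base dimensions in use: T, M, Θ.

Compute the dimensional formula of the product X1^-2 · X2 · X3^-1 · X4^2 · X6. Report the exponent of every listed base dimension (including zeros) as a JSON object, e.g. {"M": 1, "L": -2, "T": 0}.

{"T": -6, "M": 3, "Θ": -3}

Write exponents as rows T,M,Θ / cols X1,X2,X3,X4,X5,X6:
  T: [ 1 -1 -1 -1 -2 -2]
  M: [-1  1  1  0  1  1]
  Θ: [ 0  0  0 -1 -1 -1]
  [T]: (-2)·1+(1)·-1+(-1)·-1+(2)·-1+(1)·-2 = -6
  [M]: (-2)·-1+(1)·1+(-1)·1+(2)·0+(1)·1 = 3
  [Θ]: (-2)·0+(1)·0+(-1)·0+(2)·-1+(1)·-1 = -3
⇒ T^-6 M^3 Θ^-3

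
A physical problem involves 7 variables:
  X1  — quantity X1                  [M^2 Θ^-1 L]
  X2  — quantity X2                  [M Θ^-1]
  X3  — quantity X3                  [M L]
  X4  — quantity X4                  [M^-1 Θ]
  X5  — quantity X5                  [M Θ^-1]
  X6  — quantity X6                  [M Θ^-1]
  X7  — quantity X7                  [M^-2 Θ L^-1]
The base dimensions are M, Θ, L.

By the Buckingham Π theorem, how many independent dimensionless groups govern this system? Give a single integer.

Exponent matrix [M,Θ,L] × [X1,X2,X3,X4,X5,X6,X7]:
  M: [ 2  1  1 -1  1  1 -2]
  Θ: [-1 -1  0  1 -1 -1  1]
  L: [ 1  0  1  0  0  0 -1]
Row reduction gives pivot columns X1,X2; rank = 2
n=7, r=2 ⇒ 5 dimensionless groups

5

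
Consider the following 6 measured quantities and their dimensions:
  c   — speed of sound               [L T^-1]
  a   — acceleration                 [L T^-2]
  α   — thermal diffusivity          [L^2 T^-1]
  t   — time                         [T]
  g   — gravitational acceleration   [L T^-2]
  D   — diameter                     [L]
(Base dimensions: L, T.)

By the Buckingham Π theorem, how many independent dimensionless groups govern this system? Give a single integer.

Exponent matrix [L,T] × [c,a,α,t,g,D]:
  L: [ 1  1  2  0  1  1]
  T: [-1 -2 -1  1 -2  0]
RREF → pivots at {c,a} ⇒ r = 2
Π count = n − r = 6 − 2 = 4

4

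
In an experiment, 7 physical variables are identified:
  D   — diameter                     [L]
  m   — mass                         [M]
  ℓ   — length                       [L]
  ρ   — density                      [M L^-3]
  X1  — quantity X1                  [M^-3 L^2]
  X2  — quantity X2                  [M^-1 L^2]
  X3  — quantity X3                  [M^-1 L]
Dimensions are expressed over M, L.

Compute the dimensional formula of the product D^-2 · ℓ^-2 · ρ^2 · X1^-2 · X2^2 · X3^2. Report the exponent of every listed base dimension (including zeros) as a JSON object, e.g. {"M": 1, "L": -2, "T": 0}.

Exponent matrix [M,L] × [D,m,ℓ,ρ,X1,X2,X3]:
  M: [ 0  1  0  1 -3 -1 -1]
  L: [ 1  0  1 -3  2  2  1]
  [M]: (-2)·0+(-2)·0+(2)·1+(-2)·-3+(2)·-1+(2)·-1 = 4
  [L]: (-2)·1+(-2)·1+(2)·-3+(-2)·2+(2)·2+(2)·1 = -8
⇒ M^4 L^-8

{"M": 4, "L": -8}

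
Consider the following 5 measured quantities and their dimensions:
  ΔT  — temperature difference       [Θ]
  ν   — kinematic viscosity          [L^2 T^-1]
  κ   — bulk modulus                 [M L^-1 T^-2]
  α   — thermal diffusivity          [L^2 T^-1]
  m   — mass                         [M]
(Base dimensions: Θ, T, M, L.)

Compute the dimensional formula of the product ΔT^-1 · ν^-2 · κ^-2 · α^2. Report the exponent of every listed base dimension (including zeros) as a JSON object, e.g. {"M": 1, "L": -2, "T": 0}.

{"Θ": -1, "T": 4, "M": -2, "L": 2}

Dimensional matrix (Θ×T×M×L by ΔT×ν×κ×α×m):
  Θ: [ 1  0  0  0  0]
  T: [ 0 -1 -2 -1  0]
  M: [ 0  0  1  0  1]
  L: [ 0  2 -1  2  0]
  [Θ]: (-1)·1+(-2)·0+(-2)·0+(2)·0 = -1
  [T]: (-1)·0+(-2)·-1+(-2)·-2+(2)·-1 = 4
  [M]: (-1)·0+(-2)·0+(-2)·1+(2)·0 = -2
  [L]: (-1)·0+(-2)·2+(-2)·-1+(2)·2 = 2
⇒ Θ^-1 T^4 M^-2 L^2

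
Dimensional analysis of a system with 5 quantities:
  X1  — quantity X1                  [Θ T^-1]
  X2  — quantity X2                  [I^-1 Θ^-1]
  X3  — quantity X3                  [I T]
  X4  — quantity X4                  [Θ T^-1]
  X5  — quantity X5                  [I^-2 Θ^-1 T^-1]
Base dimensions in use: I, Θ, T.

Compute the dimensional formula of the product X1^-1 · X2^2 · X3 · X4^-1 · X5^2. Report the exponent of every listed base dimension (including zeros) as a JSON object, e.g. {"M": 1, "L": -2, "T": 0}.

Dimensional matrix (I×Θ×T by X1×X2×X3×X4×X5):
  I: [ 0 -1  1  0 -2]
  Θ: [ 1 -1  0  1 -1]
  T: [-1  0  1 -1 -1]
  [I]: (-1)·0+(2)·-1+(1)·1+(-1)·0+(2)·-2 = -5
  [Θ]: (-1)·1+(2)·-1+(1)·0+(-1)·1+(2)·-1 = -6
  [T]: (-1)·-1+(2)·0+(1)·1+(-1)·-1+(2)·-1 = 1
⇒ I^-5 Θ^-6 T

{"I": -5, "Θ": -6, "T": 1}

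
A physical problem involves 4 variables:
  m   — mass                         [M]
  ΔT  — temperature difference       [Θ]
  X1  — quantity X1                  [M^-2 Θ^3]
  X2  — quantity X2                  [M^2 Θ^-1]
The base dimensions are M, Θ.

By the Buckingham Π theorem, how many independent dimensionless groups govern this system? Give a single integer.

Dimensional matrix (M×Θ by m×ΔT×X1×X2):
  M: [ 1  0 -2  2]
  Θ: [ 0  1  3 -1]
Row reduction gives pivot columns m,ΔT; rank = 2
n=4, r=2 ⇒ 2 dimensionless groups

2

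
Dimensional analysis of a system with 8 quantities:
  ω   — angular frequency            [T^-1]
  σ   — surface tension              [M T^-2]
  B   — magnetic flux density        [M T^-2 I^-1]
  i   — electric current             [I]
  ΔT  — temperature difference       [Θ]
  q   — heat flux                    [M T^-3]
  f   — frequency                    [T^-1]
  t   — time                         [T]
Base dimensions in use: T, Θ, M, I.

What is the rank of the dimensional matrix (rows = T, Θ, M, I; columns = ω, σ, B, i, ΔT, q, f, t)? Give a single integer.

Write exponents as rows T,Θ,M,I / cols ω,σ,B,i,ΔT,q,f,t:
  T: [-1 -2 -2  0  0 -3 -1  1]
  Θ: [ 0  0  0  0  1  0  0  0]
  M: [ 0  1  1  0  0  1  0  0]
  I: [ 0  0 -1  1  0  0  0  0]
Echelon form has 4 nonzero rows (pivots: ω,σ,B,ΔT)

4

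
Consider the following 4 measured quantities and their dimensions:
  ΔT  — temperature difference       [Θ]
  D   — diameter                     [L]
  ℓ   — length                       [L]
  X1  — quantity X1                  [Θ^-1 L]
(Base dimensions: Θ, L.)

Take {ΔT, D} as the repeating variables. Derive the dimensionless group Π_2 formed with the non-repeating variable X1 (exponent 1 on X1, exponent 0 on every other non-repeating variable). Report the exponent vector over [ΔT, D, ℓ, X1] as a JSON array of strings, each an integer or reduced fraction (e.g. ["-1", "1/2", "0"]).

Dimensional matrix (Θ×L by ΔT×D×ℓ×X1):
  Θ: [ 1  0  0 -1]
  L: [ 0  1  1  1]
Row reduction gives pivot columns ΔT,D; rank = 2
Repeat: ΔT,D; free: ℓ,X1
RREF:
  r0: [   1    0    0   -1]
  r1: [   0    1    1    1]
Fix exponent of X1 at 1, ℓ at 0; solve each RREF row for its pivot's exponent:
  r0: exp(ΔT) + (-1)·1 = 0 ⇒ exp(ΔT) = 1
  r1: exp(D) + (1)·1 = 0 ⇒ exp(D) = -1
Π_2 = ΔT · D^-1 · X1

["1", "-1", "0", "1"]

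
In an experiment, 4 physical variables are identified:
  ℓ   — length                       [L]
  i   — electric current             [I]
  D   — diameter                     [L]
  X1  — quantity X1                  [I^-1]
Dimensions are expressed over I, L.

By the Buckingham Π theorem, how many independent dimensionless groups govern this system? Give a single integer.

2

Dimensional matrix (I×L by ℓ×i×D×X1):
  I: [ 0  1  0 -1]
  L: [ 1  0  1  0]
Row reduction gives pivot columns ℓ,i; rank = 2
4 vars − rank 2 = 2 Π groups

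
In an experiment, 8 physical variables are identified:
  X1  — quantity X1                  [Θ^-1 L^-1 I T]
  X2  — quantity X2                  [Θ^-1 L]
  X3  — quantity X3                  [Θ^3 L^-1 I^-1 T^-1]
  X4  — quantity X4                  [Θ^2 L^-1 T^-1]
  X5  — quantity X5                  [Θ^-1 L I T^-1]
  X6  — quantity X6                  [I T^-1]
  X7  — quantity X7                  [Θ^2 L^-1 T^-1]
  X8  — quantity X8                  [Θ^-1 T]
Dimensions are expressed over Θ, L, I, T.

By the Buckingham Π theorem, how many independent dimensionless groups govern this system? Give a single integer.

5

Write exponents as rows Θ,L,I,T / cols X1,X2,X3,X4,X5,X6,X7,X8:
  Θ: [-1 -1  3  2 -1  0  2 -1]
  L: [-1  1 -1 -1  1  0 -1  0]
  I: [ 1  0 -1  0  1  1  0  0]
  T: [ 1  0 -1 -1 -1 -1 -1  1]
Row reduction gives pivot columns X1,X2,X4; rank = 3
Π count = n − r = 8 − 3 = 5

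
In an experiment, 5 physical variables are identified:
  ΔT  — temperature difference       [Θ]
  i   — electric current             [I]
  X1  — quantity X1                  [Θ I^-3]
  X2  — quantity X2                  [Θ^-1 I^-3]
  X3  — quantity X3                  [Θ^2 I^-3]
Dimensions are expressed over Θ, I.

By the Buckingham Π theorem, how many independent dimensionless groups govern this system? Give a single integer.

Exponent matrix [Θ,I] × [ΔT,i,X1,X2,X3]:
  Θ: [ 1  0  1 -1  2]
  I: [ 0  1 -3 -3 -3]
RREF → pivots at {ΔT,i} ⇒ r = 2
n=5, r=2 ⇒ 3 dimensionless groups

3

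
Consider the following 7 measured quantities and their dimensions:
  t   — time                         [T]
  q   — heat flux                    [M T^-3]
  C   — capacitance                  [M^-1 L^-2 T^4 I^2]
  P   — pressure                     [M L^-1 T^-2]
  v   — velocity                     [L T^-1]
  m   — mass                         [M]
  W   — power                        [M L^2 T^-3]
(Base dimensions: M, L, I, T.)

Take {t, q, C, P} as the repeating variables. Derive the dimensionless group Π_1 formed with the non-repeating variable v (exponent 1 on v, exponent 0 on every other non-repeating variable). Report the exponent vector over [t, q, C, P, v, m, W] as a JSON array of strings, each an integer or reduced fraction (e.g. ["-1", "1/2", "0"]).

Exponent matrix [M,L,I,T] × [t,q,C,P,v,m,W]:
  M: [ 0  1 -1  1  0  1  1]
  L: [ 0  0 -2 -1  1  0  2]
  I: [ 0  0  2  0  0  0  0]
  T: [ 1 -3  4 -2 -1  0 -3]
Echelon form has 4 nonzero rows (pivots: t,q,C,P)
Repeat: t,q,C,P; free: v,m,W
RREF:
  r0: [   1    0    0    0    0    3    2]
  r1: [   0    1    0    0    1    1    3]
  r2: [   0    0    1    0    0    0    0]
  r3: [   0    0    0    1   -1    0   -2]
Fix exponent of v at 1, m at 0, W at 0; solve each RREF row for its pivot's exponent:
  r0: exp(t) + (0)·1 = 0 ⇒ exp(t) = 0
  r1: exp(q) + (1)·1 = 0 ⇒ exp(q) = -1
  r2: exp(C) + (0)·1 = 0 ⇒ exp(C) = 0
  r3: exp(P) + (-1)·1 = 0 ⇒ exp(P) = 1
Π_1 = q^-1 · P · v

["0", "-1", "0", "1", "1", "0", "0"]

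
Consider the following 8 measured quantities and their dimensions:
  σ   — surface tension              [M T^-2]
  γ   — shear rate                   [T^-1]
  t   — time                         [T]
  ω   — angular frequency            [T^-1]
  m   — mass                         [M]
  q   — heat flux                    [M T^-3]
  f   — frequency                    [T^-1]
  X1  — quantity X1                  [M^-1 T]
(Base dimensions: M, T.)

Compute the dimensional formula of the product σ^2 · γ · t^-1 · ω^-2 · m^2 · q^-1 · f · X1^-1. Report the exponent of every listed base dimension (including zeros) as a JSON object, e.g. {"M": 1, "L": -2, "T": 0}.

{"M": 4, "T": -3}

Write exponents as rows M,T / cols σ,γ,t,ω,m,q,f,X1:
  M: [ 1  0  0  0  1  1  0 -1]
  T: [-2 -1  1 -1  0 -3 -1  1]
  [M]: (2)·1+(1)·0+(-1)·0+(-2)·0+(2)·1+(-1)·1+(1)·0+(-1)·-1 = 4
  [T]: (2)·-2+(1)·-1+(-1)·1+(-2)·-1+(2)·0+(-1)·-3+(1)·-1+(-1)·1 = -3
⇒ M^4 T^-3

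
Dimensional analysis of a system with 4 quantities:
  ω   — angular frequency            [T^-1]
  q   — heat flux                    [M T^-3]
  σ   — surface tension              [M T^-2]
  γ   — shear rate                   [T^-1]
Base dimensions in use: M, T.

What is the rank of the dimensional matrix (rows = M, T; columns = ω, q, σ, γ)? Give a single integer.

2

Dimensional matrix (M×T by ω×q×σ×γ):
  M: [ 0  1  1  0]
  T: [-1 -3 -2 -1]
Row reduction gives pivot columns ω,q; rank = 2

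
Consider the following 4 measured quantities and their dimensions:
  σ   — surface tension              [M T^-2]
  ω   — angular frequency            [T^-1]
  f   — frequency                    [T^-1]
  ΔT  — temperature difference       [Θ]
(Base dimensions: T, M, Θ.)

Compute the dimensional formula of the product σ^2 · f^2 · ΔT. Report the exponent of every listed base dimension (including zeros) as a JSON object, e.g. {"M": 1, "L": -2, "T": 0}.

{"T": -6, "M": 2, "Θ": 1}

Exponent matrix [T,M,Θ] × [σ,ω,f,ΔT]:
  T: [-2 -1 -1  0]
  M: [ 1  0  0  0]
  Θ: [ 0  0  0  1]
  [T]: (2)·-2+(2)·-1+(1)·0 = -6
  [M]: (2)·1+(2)·0+(1)·0 = 2
  [Θ]: (2)·0+(2)·0+(1)·1 = 1
⇒ T^-6 M^2 Θ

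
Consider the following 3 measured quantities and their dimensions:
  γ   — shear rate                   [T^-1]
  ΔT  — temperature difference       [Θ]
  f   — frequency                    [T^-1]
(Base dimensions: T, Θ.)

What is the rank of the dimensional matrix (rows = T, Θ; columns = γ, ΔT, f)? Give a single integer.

2

Write exponents as rows T,Θ / cols γ,ΔT,f:
  T: [-1  0 -1]
  Θ: [ 0  1  0]
Row reduction gives pivot columns γ,ΔT; rank = 2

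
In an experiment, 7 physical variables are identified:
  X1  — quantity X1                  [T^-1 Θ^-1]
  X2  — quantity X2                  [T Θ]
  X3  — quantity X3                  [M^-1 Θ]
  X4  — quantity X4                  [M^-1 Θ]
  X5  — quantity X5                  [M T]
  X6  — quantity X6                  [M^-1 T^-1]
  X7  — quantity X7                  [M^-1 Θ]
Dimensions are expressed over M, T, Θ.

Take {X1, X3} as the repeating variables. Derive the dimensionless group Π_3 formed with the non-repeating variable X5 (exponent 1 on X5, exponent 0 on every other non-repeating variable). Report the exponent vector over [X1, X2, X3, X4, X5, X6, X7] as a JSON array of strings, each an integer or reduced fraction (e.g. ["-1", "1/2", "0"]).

Exponent matrix [M,T,Θ] × [X1,X2,X3,X4,X5,X6,X7]:
  M: [ 0  0 -1 -1  1 -1 -1]
  T: [-1  1  0  0  1 -1  0]
  Θ: [-1  1  1  1  0  0  1]
RREF → pivots at {X1,X3} ⇒ r = 2
Repeat: X1,X3; free: X2,X4,X5,X6,X7
RREF:
  r0: [   1   -1    0    0   -1    1    0]
  r1: [   0    0    1    1   -1    1    1]
  r2: [   0    0    0    0    0    0    0]
Fix exponent of X5 at 1, X2 at 0, X4 at 0, X6 at 0, X7 at 0; solve each RREF row for its pivot's exponent:
  r0: exp(X1) + (-1)·1 = 0 ⇒ exp(X1) = 1
  r1: exp(X3) + (-1)·1 = 0 ⇒ exp(X3) = 1
Π_3 = X1 · X3 · X5

["1", "0", "1", "0", "1", "0", "0"]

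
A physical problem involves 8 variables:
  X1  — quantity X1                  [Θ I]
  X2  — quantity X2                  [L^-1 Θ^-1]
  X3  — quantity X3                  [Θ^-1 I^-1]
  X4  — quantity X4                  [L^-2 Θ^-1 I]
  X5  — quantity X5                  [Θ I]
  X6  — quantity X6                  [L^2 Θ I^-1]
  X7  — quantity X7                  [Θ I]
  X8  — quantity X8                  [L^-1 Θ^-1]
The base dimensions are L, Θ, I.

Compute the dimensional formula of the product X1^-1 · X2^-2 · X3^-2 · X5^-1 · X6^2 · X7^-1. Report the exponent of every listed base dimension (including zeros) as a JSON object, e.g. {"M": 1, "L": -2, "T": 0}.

Dimensional matrix (L×Θ×I by X1×X2×X3×X4×X5×X6×X7×X8):
  L: [ 0 -1  0 -2  0  2  0 -1]
  Θ: [ 1 -1 -1 -1  1  1  1 -1]
  I: [ 1  0 -1  1  1 -1  1  0]
  [L]: (-1)·0+(-2)·-1+(-2)·0+(-1)·0+(2)·2+(-1)·0 = 6
  [Θ]: (-1)·1+(-2)·-1+(-2)·-1+(-1)·1+(2)·1+(-1)·1 = 3
  [I]: (-1)·1+(-2)·0+(-2)·-1+(-1)·1+(2)·-1+(-1)·1 = -3
⇒ L^6 Θ^3 I^-3

{"L": 6, "Θ": 3, "I": -3}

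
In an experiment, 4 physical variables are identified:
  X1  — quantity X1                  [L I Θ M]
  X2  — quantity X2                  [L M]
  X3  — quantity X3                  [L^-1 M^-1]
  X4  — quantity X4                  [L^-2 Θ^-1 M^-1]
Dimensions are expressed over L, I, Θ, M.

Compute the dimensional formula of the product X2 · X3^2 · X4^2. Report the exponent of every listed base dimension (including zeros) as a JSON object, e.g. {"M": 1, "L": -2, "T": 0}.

{"L": -5, "I": 0, "Θ": -2, "M": -3}

Exponent matrix [L,I,Θ,M] × [X1,X2,X3,X4]:
  L: [ 1  1 -1 -2]
  I: [ 1  0  0  0]
  Θ: [ 1  0  0 -1]
  M: [ 1  1 -1 -1]
  [L]: (1)·1+(2)·-1+(2)·-2 = -5
  [I]: (1)·0+(2)·0+(2)·0 = 0
  [Θ]: (1)·0+(2)·0+(2)·-1 = -2
  [M]: (1)·1+(2)·-1+(2)·-1 = -3
⇒ L^-5 Θ^-2 M^-3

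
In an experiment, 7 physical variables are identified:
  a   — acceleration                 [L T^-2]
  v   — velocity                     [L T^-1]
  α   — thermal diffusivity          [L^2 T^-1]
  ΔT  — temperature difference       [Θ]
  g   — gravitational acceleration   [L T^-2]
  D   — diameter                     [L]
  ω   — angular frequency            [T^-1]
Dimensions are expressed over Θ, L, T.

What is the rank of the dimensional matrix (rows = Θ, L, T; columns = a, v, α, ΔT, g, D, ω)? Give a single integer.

Dimensional matrix (Θ×L×T by a×v×α×ΔT×g×D×ω):
  Θ: [ 0  0  0  1  0  0  0]
  L: [ 1  1  2  0  1  1  0]
  T: [-2 -1 -1  0 -2  0 -1]
Echelon form has 3 nonzero rows (pivots: a,v,ΔT)

3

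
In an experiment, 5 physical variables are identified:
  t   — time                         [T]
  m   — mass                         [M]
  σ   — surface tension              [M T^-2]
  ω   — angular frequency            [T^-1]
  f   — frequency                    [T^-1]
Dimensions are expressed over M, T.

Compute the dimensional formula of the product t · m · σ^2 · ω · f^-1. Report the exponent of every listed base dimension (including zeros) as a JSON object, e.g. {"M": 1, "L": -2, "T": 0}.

Write exponents as rows M,T / cols t,m,σ,ω,f:
  M: [ 0  1  1  0  0]
  T: [ 1  0 -2 -1 -1]
  [M]: (1)·0+(1)·1+(2)·1+(1)·0+(-1)·0 = 3
  [T]: (1)·1+(1)·0+(2)·-2+(1)·-1+(-1)·-1 = -3
⇒ M^3 T^-3

{"M": 3, "T": -3}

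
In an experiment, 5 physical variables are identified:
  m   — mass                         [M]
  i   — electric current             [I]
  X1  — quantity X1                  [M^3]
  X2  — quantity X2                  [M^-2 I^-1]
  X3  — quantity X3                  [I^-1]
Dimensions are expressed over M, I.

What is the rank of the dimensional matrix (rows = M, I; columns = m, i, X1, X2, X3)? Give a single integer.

2

Write exponents as rows M,I / cols m,i,X1,X2,X3:
  M: [ 1  0  3 -2  0]
  I: [ 0  1  0 -1 -1]
RREF → pivots at {m,i} ⇒ r = 2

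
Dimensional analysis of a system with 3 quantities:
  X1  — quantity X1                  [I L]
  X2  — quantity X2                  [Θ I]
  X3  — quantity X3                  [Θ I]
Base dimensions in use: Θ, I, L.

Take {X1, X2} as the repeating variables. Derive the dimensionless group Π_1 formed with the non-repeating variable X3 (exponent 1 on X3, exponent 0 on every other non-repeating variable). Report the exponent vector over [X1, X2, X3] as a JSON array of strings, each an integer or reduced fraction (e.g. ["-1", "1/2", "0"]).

Write exponents as rows Θ,I,L / cols X1,X2,X3:
  Θ: [ 0  1  1]
  I: [ 1  1  1]
  L: [ 1  0  0]
Echelon form has 2 nonzero rows (pivots: X1,X2)
Pivot set = {X1,X2}, free = {X3}
RREF:
  r0: [   1    0    0]
  r1: [   0    1    1]
  r2: [   0    0    0]
Fix exponent of X3 at 1; solve each RREF row for its pivot's exponent:
  r0: exp(X1) + (0)·1 = 0 ⇒ exp(X1) = 0
  r1: exp(X2) + (1)·1 = 0 ⇒ exp(X2) = -1
Π_1 = X2^-1 · X3

["0", "-1", "1"]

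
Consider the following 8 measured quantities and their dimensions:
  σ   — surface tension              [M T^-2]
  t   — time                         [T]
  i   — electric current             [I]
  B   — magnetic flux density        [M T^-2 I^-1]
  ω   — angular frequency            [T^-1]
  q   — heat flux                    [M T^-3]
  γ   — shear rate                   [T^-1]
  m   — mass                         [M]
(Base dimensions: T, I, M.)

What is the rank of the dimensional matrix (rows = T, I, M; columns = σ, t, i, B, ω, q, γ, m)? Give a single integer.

Write exponents as rows T,I,M / cols σ,t,i,B,ω,q,γ,m:
  T: [-2  1  0 -2 -1 -3 -1  0]
  I: [ 0  0  1 -1  0  0  0  0]
  M: [ 1  0  0  1  0  1  0  1]
RREF → pivots at {σ,t,i} ⇒ r = 3

3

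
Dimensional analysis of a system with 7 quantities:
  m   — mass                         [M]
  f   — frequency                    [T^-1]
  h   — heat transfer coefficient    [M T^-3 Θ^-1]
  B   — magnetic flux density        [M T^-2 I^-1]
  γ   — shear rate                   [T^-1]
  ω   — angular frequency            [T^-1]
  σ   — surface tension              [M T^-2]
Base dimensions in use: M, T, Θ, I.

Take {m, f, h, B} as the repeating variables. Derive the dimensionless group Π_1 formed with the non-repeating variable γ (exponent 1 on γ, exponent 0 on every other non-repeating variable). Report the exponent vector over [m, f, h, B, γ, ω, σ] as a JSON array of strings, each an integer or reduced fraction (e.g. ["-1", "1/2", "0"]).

["0", "-1", "0", "0", "1", "0", "0"]

Exponent matrix [M,T,Θ,I] × [m,f,h,B,γ,ω,σ]:
  M: [ 1  0  1  1  0  0  1]
  T: [ 0 -1 -3 -2 -1 -1 -2]
  Θ: [ 0  0 -1  0  0  0  0]
  I: [ 0  0  0 -1  0  0  0]
RREF → pivots at {m,f,h,B} ⇒ r = 4
Pivot set = {m,f,h,B}, free = {γ,ω,σ}
RREF:
  r0: [   1    0    0    0    0    0    1]
  r1: [   0    1    0    0    1    1    2]
  r2: [   0    0    1    0    0    0    0]
  r3: [   0    0    0    1    0    0    0]
Fix exponent of γ at 1, ω at 0, σ at 0; solve each RREF row for its pivot's exponent:
  r0: exp(m) + (0)·1 = 0 ⇒ exp(m) = 0
  r1: exp(f) + (1)·1 = 0 ⇒ exp(f) = -1
  r2: exp(h) + (0)·1 = 0 ⇒ exp(h) = 0
  r3: exp(B) + (0)·1 = 0 ⇒ exp(B) = 0
Π_1 = f^-1 · γ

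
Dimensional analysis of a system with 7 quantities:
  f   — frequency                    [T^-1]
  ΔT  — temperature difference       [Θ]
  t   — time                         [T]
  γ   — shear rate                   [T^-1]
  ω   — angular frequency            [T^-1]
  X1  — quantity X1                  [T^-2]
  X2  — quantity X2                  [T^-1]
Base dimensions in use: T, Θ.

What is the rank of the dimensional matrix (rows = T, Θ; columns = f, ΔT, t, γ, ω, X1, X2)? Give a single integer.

2

Exponent matrix [T,Θ] × [f,ΔT,t,γ,ω,X1,X2]:
  T: [-1  0  1 -1 -1 -2 -1]
  Θ: [ 0  1  0  0  0  0  0]
Row reduction gives pivot columns f,ΔT; rank = 2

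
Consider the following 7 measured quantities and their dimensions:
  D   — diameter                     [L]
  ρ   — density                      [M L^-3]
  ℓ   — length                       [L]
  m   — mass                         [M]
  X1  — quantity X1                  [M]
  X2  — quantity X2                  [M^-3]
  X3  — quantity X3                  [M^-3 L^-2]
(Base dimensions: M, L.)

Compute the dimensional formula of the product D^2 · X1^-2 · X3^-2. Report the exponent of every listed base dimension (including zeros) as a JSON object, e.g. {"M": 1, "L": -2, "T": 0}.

Write exponents as rows M,L / cols D,ρ,ℓ,m,X1,X2,X3:
  M: [ 0  1  0  1  1 -3 -3]
  L: [ 1 -3  1  0  0  0 -2]
  [M]: (2)·0+(-2)·1+(-2)·-3 = 4
  [L]: (2)·1+(-2)·0+(-2)·-2 = 6
⇒ M^4 L^6

{"M": 4, "L": 6}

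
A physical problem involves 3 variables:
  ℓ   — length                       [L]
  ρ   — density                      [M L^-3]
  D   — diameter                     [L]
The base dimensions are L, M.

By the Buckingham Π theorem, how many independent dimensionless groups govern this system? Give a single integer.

Dimensional matrix (L×M by ℓ×ρ×D):
  L: [ 1 -3  1]
  M: [ 0  1  0]
Row reduction gives pivot columns ℓ,ρ; rank = 2
3 vars − rank 2 = 1 Π group

1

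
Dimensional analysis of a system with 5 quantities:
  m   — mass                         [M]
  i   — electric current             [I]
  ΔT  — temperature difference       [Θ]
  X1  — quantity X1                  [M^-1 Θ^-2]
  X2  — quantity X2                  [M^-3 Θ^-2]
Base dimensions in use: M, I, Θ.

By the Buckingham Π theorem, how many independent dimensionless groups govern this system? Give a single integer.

2

Write exponents as rows M,I,Θ / cols m,i,ΔT,X1,X2:
  M: [ 1  0  0 -1 -3]
  I: [ 0  1  0  0  0]
  Θ: [ 0  0  1 -2 -2]
Row reduction gives pivot columns m,i,ΔT; rank = 3
5 vars − rank 3 = 2 Π groups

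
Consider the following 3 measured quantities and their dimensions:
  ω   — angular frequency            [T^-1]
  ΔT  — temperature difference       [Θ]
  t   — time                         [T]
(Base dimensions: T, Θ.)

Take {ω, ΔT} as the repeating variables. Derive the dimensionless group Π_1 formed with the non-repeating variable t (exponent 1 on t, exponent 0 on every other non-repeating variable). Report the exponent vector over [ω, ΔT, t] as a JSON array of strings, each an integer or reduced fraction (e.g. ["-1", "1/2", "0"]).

["1", "0", "1"]

Write exponents as rows T,Θ / cols ω,ΔT,t:
  T: [-1  0  1]
  Θ: [ 0  1  0]
Row reduction gives pivot columns ω,ΔT; rank = 2
Repeat: ω,ΔT; free: t
RREF:
  r0: [   1    0   -1]
  r1: [   0    1    0]
Fix exponent of t at 1; solve each RREF row for its pivot's exponent:
  r0: exp(ω) + (-1)·1 = 0 ⇒ exp(ω) = 1
  r1: exp(ΔT) + (0)·1 = 0 ⇒ exp(ΔT) = 0
Π_1 = ω · t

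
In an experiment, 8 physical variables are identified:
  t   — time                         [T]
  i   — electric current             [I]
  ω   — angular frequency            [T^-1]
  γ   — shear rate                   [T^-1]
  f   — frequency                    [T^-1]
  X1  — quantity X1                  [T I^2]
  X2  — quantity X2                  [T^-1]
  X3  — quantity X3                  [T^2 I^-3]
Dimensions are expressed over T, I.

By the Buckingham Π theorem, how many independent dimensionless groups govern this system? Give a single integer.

6

Exponent matrix [T,I] × [t,i,ω,γ,f,X1,X2,X3]:
  T: [ 1  0 -1 -1 -1  1 -1  2]
  I: [ 0  1  0  0  0  2  0 -3]
Echelon form has 2 nonzero rows (pivots: t,i)
Π count = n − r = 8 − 2 = 6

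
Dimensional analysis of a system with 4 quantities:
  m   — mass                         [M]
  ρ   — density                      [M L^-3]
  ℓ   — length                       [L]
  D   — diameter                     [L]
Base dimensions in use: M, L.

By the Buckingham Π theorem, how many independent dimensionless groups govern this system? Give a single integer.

2

Dimensional matrix (M×L by m×ρ×ℓ×D):
  M: [ 1  1  0  0]
  L: [ 0 -3  1  1]
Row reduction gives pivot columns m,ρ; rank = 2
4 vars − rank 2 = 2 Π groups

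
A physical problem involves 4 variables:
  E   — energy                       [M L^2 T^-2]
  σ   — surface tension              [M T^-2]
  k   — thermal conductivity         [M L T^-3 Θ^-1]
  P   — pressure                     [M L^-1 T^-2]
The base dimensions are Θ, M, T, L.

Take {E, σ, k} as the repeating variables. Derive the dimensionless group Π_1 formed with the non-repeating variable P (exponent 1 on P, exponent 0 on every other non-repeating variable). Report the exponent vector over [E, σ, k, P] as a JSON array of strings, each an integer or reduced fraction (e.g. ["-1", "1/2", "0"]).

["1/2", "-3/2", "0", "1"]

Dimensional matrix (Θ×M×T×L by E×σ×k×P):
  Θ: [ 0  0 -1  0]
  M: [ 1  1  1  1]
  T: [-2 -2 -3 -2]
  L: [ 2  0  1 -1]
Echelon form has 3 nonzero rows (pivots: E,σ,k)
Pivot set = {E,σ,k}, free = {P}
RREF:
  r0: [   1    0    0 -1/2]
  r1: [   0    1    0  3/2]
  r2: [   0    0    1    0]
  r3: [   0    0    0    0]
Fix exponent of P at 1; solve each RREF row for its pivot's exponent:
  r0: exp(E) + (-1/2)·1 = 0 ⇒ exp(E) = 1/2
  r1: exp(σ) + (3/2)·1 = 0 ⇒ exp(σ) = -3/2
  r2: exp(k) + (0)·1 = 0 ⇒ exp(k) = 0
Π_1 = E^(1/2) · σ^(-3/2) · P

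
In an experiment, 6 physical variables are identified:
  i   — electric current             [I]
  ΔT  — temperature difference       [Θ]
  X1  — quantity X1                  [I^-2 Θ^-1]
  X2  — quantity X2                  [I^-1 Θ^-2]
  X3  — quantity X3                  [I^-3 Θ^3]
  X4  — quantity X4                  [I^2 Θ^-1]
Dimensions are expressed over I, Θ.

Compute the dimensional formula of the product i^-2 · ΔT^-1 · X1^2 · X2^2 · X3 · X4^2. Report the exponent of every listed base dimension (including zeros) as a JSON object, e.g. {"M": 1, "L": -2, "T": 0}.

{"I": -7, "Θ": -6}

Dimensional matrix (I×Θ by i×ΔT×X1×X2×X3×X4):
  I: [ 1  0 -2 -1 -3  2]
  Θ: [ 0  1 -1 -2  3 -1]
  [I]: (-2)·1+(-1)·0+(2)·-2+(2)·-1+(1)·-3+(2)·2 = -7
  [Θ]: (-2)·0+(-1)·1+(2)·-1+(2)·-2+(1)·3+(2)·-1 = -6
⇒ I^-7 Θ^-6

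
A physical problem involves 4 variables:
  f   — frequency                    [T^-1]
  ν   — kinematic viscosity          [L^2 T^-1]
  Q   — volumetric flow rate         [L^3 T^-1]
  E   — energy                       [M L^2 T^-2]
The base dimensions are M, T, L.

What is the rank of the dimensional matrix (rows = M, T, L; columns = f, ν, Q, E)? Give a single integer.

3

Exponent matrix [M,T,L] × [f,ν,Q,E]:
  M: [ 0  0  0  1]
  T: [-1 -1 -1 -2]
  L: [ 0  2  3  2]
Row reduction gives pivot columns f,ν,E; rank = 3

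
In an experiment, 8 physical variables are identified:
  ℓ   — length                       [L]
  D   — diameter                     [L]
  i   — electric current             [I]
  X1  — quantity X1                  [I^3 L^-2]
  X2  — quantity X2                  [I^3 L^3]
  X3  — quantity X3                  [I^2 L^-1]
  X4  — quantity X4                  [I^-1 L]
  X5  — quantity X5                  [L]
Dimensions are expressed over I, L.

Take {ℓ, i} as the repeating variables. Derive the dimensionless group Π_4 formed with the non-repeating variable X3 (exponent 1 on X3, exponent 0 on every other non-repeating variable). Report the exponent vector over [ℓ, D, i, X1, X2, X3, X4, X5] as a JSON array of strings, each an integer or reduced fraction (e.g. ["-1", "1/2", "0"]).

["1", "0", "-2", "0", "0", "1", "0", "0"]

Write exponents as rows I,L / cols ℓ,D,i,X1,X2,X3,X4,X5:
  I: [ 0  0  1  3  3  2 -1  0]
  L: [ 1  1  0 -2  3 -1  1  1]
Echelon form has 2 nonzero rows (pivots: ℓ,i)
Repeat: ℓ,i; free: D,X1,X2,X3,X4,X5
RREF:
  r0: [   1    1    0   -2    3   -1    1    1]
  r1: [   0    0    1    3    3    2   -1    0]
Fix exponent of X3 at 1, D at 0, X1 at 0, X2 at 0, X4 at 0, X5 at 0; solve each RREF row for its pivot's exponent:
  r0: exp(ℓ) + (-1)·1 = 0 ⇒ exp(ℓ) = 1
  r1: exp(i) + (2)·1 = 0 ⇒ exp(i) = -2
Π_4 = ℓ · i^-2 · X3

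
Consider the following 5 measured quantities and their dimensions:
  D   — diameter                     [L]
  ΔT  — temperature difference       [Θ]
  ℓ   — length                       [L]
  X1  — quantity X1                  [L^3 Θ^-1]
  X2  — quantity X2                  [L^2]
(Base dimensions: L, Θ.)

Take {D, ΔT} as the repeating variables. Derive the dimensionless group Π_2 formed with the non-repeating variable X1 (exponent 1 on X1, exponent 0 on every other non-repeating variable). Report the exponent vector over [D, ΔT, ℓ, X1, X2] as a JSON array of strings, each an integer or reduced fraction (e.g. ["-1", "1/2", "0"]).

["-3", "1", "0", "1", "0"]

Dimensional matrix (L×Θ by D×ΔT×ℓ×X1×X2):
  L: [ 1  0  1  3  2]
  Θ: [ 0  1  0 -1  0]
Echelon form has 2 nonzero rows (pivots: D,ΔT)
Repeat: D,ΔT; free: ℓ,X1,X2
RREF:
  r0: [   1    0    1    3    2]
  r1: [   0    1    0   -1    0]
Fix exponent of X1 at 1, ℓ at 0, X2 at 0; solve each RREF row for its pivot's exponent:
  r0: exp(D) + (3)·1 = 0 ⇒ exp(D) = -3
  r1: exp(ΔT) + (-1)·1 = 0 ⇒ exp(ΔT) = 1
Π_2 = D^-3 · ΔT · X1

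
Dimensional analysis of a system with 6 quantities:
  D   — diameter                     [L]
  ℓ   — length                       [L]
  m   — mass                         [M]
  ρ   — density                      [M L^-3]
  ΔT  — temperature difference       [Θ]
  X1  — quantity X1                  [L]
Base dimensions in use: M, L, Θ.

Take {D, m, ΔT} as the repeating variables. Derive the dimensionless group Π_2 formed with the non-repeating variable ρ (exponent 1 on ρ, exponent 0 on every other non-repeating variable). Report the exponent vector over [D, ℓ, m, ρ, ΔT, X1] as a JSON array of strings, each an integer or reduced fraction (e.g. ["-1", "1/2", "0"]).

["3", "0", "-1", "1", "0", "0"]

Dimensional matrix (M×L×Θ by D×ℓ×m×ρ×ΔT×X1):
  M: [ 0  0  1  1  0  0]
  L: [ 1  1  0 -3  0  1]
  Θ: [ 0  0  0  0  1  0]
Row reduction gives pivot columns D,m,ΔT; rank = 3
Pivot set = {D,m,ΔT}, free = {ℓ,ρ,X1}
RREF:
  r0: [   1    1    0   -3    0    1]
  r1: [   0    0    1    1    0    0]
  r2: [   0    0    0    0    1    0]
Fix exponent of ρ at 1, ℓ at 0, X1 at 0; solve each RREF row for its pivot's exponent:
  r0: exp(D) + (-3)·1 = 0 ⇒ exp(D) = 3
  r1: exp(m) + (1)·1 = 0 ⇒ exp(m) = -1
  r2: exp(ΔT) + (0)·1 = 0 ⇒ exp(ΔT) = 0
Π_2 = D^3 · m^-1 · ρ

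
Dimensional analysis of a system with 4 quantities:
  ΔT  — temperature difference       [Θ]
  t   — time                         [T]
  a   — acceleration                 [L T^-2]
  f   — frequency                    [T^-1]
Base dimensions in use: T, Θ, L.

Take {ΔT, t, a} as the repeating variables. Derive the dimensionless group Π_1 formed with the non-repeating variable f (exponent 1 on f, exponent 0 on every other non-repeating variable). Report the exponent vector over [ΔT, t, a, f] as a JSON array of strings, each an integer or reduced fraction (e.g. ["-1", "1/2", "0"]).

Exponent matrix [T,Θ,L] × [ΔT,t,a,f]:
  T: [ 0  1 -2 -1]
  Θ: [ 1  0  0  0]
  L: [ 0  0  1  0]
Row reduction gives pivot columns ΔT,t,a; rank = 3
Pivot set = {ΔT,t,a}, free = {f}
RREF:
  r0: [   1    0    0    0]
  r1: [   0    1    0   -1]
  r2: [   0    0    1    0]
Fix exponent of f at 1; solve each RREF row for its pivot's exponent:
  r0: exp(ΔT) + (0)·1 = 0 ⇒ exp(ΔT) = 0
  r1: exp(t) + (-1)·1 = 0 ⇒ exp(t) = 1
  r2: exp(a) + (0)·1 = 0 ⇒ exp(a) = 0
Π_1 = t · f

["0", "1", "0", "1"]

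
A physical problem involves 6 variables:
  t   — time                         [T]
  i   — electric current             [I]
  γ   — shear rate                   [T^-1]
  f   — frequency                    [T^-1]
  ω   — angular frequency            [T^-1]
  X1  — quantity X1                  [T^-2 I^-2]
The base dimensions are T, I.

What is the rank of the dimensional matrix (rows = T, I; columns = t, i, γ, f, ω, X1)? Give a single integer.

Exponent matrix [T,I] × [t,i,γ,f,ω,X1]:
  T: [ 1  0 -1 -1 -1 -2]
  I: [ 0  1  0  0  0 -2]
RREF → pivots at {t,i} ⇒ r = 2

2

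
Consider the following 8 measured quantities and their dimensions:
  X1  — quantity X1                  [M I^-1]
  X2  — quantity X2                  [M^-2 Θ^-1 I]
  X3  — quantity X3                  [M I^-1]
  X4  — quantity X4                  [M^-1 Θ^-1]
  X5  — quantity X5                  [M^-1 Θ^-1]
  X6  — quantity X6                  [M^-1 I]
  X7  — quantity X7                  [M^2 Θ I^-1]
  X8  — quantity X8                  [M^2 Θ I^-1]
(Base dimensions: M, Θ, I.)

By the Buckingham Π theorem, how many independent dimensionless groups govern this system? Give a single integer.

6

Dimensional matrix (M×Θ×I by X1×X2×X3×X4×X5×X6×X7×X8):
  M: [ 1 -2  1 -1 -1 -1  2  2]
  Θ: [ 0 -1  0 -1 -1  0  1  1]
  I: [-1  1 -1  0  0  1 -1 -1]
Echelon form has 2 nonzero rows (pivots: X1,X2)
8 vars − rank 2 = 6 Π groups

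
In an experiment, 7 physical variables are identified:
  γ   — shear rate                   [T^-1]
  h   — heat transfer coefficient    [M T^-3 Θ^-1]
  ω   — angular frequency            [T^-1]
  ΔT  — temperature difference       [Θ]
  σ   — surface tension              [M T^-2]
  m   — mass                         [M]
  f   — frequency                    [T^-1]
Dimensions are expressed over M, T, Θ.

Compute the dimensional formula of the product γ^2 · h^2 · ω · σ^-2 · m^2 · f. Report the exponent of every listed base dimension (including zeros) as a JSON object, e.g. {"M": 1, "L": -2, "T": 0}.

Dimensional matrix (M×T×Θ by γ×h×ω×ΔT×σ×m×f):
  M: [ 0  1  0  0  1  1  0]
  T: [-1 -3 -1  0 -2  0 -1]
  Θ: [ 0 -1  0  1  0  0  0]
  [M]: (2)·0+(2)·1+(1)·0+(-2)·1+(2)·1+(1)·0 = 2
  [T]: (2)·-1+(2)·-3+(1)·-1+(-2)·-2+(2)·0+(1)·-1 = -6
  [Θ]: (2)·0+(2)·-1+(1)·0+(-2)·0+(2)·0+(1)·0 = -2
⇒ M^2 T^-6 Θ^-2

{"M": 2, "T": -6, "Θ": -2}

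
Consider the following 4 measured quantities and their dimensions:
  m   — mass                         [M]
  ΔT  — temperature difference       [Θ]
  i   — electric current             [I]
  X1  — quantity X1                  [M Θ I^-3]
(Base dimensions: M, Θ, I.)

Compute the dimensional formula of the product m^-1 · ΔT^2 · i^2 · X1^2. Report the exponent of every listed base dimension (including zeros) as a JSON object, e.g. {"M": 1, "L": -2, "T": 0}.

Exponent matrix [M,Θ,I] × [m,ΔT,i,X1]:
  M: [ 1  0  0  1]
  Θ: [ 0  1  0  1]
  I: [ 0  0  1 -3]
  [M]: (-1)·1+(2)·0+(2)·0+(2)·1 = 1
  [Θ]: (-1)·0+(2)·1+(2)·0+(2)·1 = 4
  [I]: (-1)·0+(2)·0+(2)·1+(2)·-3 = -4
⇒ M Θ^4 I^-4

{"M": 1, "Θ": 4, "I": -4}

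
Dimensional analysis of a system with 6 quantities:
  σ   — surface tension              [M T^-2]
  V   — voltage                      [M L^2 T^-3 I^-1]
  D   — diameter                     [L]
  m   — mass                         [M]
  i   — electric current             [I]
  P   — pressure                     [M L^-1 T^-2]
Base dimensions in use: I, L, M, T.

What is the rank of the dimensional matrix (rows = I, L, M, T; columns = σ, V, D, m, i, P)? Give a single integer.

4

Exponent matrix [I,L,M,T] × [σ,V,D,m,i,P]:
  I: [ 0 -1  0  0  1  0]
  L: [ 0  2  1  0  0 -1]
  M: [ 1  1  0  1  0  1]
  T: [-2 -3  0  0  0 -2]
Row reduction gives pivot columns σ,V,D,m; rank = 4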